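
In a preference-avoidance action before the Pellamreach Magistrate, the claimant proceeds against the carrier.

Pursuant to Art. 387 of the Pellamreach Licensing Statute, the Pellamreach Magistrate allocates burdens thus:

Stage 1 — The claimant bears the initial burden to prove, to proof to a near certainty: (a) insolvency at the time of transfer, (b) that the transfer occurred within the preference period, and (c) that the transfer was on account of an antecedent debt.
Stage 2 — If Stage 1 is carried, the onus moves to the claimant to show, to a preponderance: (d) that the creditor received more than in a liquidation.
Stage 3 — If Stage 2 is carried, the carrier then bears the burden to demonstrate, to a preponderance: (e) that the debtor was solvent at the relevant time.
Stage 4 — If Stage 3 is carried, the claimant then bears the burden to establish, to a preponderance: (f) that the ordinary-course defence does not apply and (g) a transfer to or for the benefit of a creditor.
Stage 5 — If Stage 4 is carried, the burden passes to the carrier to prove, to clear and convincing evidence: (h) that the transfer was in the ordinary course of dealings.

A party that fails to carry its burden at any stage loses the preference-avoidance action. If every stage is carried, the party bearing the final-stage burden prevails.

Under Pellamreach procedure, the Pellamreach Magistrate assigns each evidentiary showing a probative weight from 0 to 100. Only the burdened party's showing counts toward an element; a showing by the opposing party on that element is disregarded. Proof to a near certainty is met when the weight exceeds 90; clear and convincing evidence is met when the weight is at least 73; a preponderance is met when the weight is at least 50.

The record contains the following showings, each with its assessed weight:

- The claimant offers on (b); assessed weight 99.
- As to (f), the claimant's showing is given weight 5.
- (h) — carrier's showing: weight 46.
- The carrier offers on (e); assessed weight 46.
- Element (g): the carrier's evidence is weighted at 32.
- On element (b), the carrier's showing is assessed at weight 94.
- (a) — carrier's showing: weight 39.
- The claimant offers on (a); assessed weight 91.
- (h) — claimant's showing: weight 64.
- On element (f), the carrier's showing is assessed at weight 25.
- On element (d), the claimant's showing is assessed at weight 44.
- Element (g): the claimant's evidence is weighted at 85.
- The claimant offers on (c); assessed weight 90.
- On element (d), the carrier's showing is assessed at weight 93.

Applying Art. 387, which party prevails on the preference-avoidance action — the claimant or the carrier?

Stage 1 — burden on claimant; standard: proof to a near certainty (weight exceeds 90).
    (a): 91 (carrier's 39 disregarded) > 90 [met]
    (b): 99 (carrier's 94 disregarded) > 90 [met]
    (c): 90 ≤ 90 [not met]
  Stage 1 not carried; the claimant fails its burden.
So the carrier prevails.

carrier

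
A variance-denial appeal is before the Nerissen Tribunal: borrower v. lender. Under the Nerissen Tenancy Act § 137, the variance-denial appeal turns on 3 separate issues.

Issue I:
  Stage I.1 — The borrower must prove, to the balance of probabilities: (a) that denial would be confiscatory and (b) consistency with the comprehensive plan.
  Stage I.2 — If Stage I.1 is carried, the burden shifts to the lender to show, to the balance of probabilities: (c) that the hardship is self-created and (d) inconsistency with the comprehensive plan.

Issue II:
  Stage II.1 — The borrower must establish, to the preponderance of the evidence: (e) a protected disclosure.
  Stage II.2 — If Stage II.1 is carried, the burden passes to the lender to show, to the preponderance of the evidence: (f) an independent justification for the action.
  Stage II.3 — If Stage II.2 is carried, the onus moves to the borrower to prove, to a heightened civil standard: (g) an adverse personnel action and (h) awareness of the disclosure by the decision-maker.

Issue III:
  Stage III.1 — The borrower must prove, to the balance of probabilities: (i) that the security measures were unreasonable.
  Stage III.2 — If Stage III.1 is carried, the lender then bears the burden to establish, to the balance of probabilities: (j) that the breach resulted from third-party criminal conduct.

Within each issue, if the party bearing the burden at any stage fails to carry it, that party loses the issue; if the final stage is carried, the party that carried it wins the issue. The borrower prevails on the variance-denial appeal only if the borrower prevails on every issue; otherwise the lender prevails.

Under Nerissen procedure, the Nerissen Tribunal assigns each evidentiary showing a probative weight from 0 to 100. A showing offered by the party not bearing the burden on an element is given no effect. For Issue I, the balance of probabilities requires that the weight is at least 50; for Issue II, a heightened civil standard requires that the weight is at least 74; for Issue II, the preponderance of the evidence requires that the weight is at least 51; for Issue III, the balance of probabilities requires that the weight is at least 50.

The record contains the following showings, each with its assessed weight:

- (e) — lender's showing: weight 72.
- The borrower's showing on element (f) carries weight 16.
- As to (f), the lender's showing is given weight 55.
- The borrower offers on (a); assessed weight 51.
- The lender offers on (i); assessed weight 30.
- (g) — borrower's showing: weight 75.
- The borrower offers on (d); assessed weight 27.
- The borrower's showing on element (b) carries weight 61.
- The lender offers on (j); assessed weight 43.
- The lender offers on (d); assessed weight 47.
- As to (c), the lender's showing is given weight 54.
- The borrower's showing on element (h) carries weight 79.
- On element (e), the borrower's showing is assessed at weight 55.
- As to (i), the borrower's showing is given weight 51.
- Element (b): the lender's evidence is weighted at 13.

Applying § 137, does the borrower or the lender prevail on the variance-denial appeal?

borrower

— Issue I —
Stage I.1 — burden on borrower; standard: the balance of probabilities (weight is at least 50).
    (a): 51 ≥ 50 [met]
    (b): 61 (lender's 13 disregarded) ≥ 50 [met]
  All elements met. The burden passes to the lender.
Stage I.2 — burden on lender; standard: the balance of probabilities (weight is at least 50).
    (c): 54 ≥ 50 [met]
    (d): 47 (borrower's 27 disregarded) < 50 [not met]
  Stage I.2 not carried; the lender fails its burden.
The borrower prevails on this issue.
— Issue II —
Stage II.1 — burden on borrower; standard: the preponderance of the evidence (weight is at least 51).
    (e): 55 (lender's 72 disregarded) ≥ 51 [met]
  All elements met. The burden passes to the lender.
Stage II.2 — burden on lender; standard: the preponderance of the evidence (weight is at least 51).
    (f): 55 (borrower's 16 disregarded) ≥ 51 [met]
  Stage II.2 carried; the burden shifts to the borrower.
Stage II.3 — burden on borrower; standard: a heightened civil standard (weight is at least 74).
    (g): 75 ≥ 74 [met]
    (h): 79 ≥ 74 [met]
  The borrower carries the last stage.
All stages carried — the borrower prevails on this issue.
— Issue III —
Stage III.1 (borrower, the balance of probabilities, weight is at least 50): (i) 51 (lender's 30 disregarded) ≥ 50 — meets.
  The borrower carries Stage III.1; the lender now bears the burden.
Stage III.2 (lender, the balance of probabilities, weight is at least 50): (j) 43 < 50 — fails.
  Stage III.2 not carried; the lender fails its burden.
The analysis ends at Stage III.2; the borrower prevails on this issue.
Per-issue: Issue I → borrower; Issue II → borrower; Issue III → borrower. The borrower must prevail on every issue; overall, the borrower prevails.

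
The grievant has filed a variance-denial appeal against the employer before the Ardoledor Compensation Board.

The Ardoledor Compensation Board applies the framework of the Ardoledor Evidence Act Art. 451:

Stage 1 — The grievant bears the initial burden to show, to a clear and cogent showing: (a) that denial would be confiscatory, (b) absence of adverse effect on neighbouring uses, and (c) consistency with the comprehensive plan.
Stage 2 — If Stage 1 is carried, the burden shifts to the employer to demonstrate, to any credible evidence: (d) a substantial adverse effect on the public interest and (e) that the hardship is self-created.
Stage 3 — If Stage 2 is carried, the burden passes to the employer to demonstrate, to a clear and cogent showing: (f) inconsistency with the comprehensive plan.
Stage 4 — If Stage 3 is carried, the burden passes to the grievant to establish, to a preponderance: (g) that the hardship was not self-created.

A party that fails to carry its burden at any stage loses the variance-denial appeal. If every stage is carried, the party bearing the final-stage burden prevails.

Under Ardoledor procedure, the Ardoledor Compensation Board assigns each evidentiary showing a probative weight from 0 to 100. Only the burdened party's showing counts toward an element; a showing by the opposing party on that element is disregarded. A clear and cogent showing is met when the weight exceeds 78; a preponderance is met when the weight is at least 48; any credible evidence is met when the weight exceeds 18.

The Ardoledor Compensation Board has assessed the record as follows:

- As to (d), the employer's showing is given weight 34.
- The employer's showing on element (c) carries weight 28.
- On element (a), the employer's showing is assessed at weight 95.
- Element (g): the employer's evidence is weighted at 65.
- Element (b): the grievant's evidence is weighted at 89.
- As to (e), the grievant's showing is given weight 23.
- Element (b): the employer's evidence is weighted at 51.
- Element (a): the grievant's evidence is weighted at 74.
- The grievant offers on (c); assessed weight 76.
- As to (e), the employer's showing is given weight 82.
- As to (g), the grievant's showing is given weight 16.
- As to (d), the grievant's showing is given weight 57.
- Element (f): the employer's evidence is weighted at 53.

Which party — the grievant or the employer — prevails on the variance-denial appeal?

At Stage 1 the grievant must meet a clear and cogent showing (weight exceeds 78): on (a) the weight is 74 (the employer's 95 is given no effect), which does not exceed 78, so (a) does not meet the standard; on (b) the weight is 89 (the employer's 51 is given no effect), > 78, so (b) meets the standard; on (c) the weight is 76 (the employer's 28 is given no effect), ≤ 78, so (c) does not meet the standard.
  Not every element is met, so the grievant fails to carry Stage 1.
The employer prevails.

employer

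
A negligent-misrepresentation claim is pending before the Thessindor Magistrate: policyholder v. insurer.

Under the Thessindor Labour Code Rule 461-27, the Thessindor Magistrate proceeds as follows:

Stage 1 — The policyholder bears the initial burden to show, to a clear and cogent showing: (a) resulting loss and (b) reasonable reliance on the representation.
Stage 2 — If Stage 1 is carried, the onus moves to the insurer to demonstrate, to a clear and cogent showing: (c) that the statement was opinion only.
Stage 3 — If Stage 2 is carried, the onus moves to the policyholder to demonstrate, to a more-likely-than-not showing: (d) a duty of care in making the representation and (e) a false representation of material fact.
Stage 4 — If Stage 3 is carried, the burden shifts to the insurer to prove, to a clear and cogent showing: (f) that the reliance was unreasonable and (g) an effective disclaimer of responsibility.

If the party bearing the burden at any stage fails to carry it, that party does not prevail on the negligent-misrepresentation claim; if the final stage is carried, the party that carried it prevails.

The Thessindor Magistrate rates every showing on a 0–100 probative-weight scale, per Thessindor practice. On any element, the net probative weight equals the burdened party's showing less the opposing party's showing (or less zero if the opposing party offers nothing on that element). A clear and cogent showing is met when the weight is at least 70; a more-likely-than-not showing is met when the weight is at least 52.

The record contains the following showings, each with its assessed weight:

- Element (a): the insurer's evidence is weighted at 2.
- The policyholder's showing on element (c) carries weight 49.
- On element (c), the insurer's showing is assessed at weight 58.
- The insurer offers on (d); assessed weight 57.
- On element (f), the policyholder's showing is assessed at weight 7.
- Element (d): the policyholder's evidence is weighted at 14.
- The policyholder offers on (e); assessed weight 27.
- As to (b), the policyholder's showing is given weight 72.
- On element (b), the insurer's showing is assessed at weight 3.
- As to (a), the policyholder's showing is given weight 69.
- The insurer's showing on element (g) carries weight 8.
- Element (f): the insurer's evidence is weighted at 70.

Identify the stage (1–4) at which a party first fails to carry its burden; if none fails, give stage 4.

Stage 1 (policyholder, a clear and cogent showing, weight is at least 70): (a) net 69−2=67 < 70 — fails; (b) net 72−3=69 < 70 — fails.
  Stage 1 not carried; the policyholder fails its burden.
The insurer prevails.

stage 1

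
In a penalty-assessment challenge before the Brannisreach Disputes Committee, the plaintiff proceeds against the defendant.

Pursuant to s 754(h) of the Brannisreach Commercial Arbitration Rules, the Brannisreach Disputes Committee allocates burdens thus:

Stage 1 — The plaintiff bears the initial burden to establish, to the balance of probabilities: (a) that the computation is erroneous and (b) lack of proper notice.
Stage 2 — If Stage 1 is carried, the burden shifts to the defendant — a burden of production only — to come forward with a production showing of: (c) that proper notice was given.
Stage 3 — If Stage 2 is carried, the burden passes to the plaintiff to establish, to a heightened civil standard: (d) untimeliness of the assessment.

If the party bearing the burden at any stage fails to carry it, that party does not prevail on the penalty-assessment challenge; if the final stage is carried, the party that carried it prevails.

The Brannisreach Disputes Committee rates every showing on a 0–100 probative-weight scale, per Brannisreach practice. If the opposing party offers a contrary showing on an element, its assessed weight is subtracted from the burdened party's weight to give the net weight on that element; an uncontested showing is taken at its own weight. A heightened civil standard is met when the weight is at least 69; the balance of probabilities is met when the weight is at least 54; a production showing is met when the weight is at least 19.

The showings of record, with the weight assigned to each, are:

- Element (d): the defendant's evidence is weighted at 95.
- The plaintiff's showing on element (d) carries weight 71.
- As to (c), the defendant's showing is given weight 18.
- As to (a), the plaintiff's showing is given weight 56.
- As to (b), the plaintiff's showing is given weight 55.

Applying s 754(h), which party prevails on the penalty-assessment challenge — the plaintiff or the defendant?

plaintiff

At Stage 1 the plaintiff must meet the balance of probabilities (weight is at least 54): on (a) the weight is 56, which does reach 54, so (a) meets the standard; on (b) the weight is 55, which does reach 54, so (b) meets the standard.
  Stage 1 is satisfied; the onus moves to the defendant.
At Stage 2 the defendant must meet a production showing (weight is at least 19): on (c) the weight is 18, < 19, so (c) does not meet the standard.
  Stage 2 not carried; the defendant fails its burden.
The analysis ends at Stage 2; the plaintiff prevails.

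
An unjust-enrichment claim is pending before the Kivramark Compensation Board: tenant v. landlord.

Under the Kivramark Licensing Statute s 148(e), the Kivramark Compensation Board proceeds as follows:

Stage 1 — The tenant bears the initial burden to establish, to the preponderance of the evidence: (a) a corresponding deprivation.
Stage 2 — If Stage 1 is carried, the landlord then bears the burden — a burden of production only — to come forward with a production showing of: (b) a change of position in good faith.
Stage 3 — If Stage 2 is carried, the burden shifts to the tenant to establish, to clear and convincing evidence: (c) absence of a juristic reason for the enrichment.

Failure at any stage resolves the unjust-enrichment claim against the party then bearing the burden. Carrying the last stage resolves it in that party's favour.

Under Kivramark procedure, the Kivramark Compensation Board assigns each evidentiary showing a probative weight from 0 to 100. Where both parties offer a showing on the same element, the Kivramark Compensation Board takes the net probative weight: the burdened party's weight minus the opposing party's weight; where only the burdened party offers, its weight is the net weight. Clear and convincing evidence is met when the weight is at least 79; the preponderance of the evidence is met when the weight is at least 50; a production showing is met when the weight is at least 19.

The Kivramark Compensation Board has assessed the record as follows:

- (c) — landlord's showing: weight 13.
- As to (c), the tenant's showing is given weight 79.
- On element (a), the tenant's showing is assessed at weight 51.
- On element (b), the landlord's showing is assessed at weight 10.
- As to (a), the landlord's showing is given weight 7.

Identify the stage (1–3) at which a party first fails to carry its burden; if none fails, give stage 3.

Stage 1 (tenant, the preponderance of the evidence, weight is at least 50): (a) net 51−7=44 < 50 — fails.
  Not every element is met, so the tenant fails to carry Stage 1.
The analysis ends at Stage 1; the landlord prevails.

stage 1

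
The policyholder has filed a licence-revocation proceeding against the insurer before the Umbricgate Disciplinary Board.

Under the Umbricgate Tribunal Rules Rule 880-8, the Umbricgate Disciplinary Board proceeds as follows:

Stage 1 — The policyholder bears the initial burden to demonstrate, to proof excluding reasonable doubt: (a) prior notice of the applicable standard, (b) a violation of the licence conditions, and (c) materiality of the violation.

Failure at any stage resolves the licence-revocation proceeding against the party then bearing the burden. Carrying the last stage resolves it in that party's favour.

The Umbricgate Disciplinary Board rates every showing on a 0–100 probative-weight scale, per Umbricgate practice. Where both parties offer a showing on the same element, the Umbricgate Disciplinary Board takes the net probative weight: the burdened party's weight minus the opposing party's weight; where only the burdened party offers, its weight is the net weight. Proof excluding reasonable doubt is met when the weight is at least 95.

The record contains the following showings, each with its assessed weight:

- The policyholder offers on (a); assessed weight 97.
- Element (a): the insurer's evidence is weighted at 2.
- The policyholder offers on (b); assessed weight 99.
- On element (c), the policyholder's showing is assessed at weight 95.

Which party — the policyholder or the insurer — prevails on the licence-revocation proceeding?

policyholder

At Stage 1 the policyholder must meet proof excluding reasonable doubt (weight is at least 95): on (a) the weight is 97 less the opposing 2 gives net 95, ≥ 95, so (a) meets the standard; on (b) the weight is 99, ≥ 95, so (b) meets the standard; on (c) the weight is 95, which does reach 95, so (c) meets the standard.
  All elements met at the final stage.
All stages carried — the policyholder prevails.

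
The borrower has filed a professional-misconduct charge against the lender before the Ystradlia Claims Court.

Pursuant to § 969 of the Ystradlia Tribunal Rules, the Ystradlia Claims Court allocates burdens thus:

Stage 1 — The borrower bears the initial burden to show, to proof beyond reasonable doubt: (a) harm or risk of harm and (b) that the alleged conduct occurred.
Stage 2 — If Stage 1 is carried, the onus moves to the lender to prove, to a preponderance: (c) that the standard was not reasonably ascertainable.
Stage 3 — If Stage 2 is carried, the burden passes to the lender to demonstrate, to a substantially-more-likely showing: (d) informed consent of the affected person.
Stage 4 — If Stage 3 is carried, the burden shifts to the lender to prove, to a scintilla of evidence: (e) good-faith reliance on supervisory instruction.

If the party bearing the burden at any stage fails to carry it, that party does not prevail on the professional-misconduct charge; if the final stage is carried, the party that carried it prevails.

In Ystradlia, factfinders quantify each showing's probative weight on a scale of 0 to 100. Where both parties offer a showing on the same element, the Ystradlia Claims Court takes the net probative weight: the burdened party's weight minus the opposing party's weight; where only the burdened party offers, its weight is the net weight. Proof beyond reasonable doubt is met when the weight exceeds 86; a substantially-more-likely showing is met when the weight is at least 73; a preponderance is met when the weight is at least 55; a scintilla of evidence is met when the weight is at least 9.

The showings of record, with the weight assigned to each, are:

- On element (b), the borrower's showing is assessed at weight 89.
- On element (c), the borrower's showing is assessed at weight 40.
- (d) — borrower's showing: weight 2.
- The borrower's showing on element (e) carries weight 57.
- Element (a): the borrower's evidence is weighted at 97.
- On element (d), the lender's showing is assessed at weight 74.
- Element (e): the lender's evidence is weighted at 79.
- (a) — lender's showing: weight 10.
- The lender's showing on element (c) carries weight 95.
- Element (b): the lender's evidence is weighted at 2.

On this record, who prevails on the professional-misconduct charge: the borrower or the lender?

Stage 1 — burden on borrower; standard: proof beyond reasonable doubt (weight exceeds 86).
    (a): 97 − 10 = 87 > 86 [met]
    (b): 89 − 2 = 87 > 86 [met]
  Stage 1 is satisfied; the onus moves to the lender.
Stage 2 — burden on lender; standard: a preponderance (weight is at least 55).
    (c): 95 − 40 = 55 ≥ 55 [met]
  Stage 2 carried; the burden remains with the lender.
Stage 3 — burden on lender; standard: a substantially-more-likely showing (weight is at least 73).
    (d): 74 − 2 = 72 < 73 [not met]
  Not every element is met, so the lender fails to carry Stage 3.
The analysis ends at Stage 3; the borrower prevails.

borrower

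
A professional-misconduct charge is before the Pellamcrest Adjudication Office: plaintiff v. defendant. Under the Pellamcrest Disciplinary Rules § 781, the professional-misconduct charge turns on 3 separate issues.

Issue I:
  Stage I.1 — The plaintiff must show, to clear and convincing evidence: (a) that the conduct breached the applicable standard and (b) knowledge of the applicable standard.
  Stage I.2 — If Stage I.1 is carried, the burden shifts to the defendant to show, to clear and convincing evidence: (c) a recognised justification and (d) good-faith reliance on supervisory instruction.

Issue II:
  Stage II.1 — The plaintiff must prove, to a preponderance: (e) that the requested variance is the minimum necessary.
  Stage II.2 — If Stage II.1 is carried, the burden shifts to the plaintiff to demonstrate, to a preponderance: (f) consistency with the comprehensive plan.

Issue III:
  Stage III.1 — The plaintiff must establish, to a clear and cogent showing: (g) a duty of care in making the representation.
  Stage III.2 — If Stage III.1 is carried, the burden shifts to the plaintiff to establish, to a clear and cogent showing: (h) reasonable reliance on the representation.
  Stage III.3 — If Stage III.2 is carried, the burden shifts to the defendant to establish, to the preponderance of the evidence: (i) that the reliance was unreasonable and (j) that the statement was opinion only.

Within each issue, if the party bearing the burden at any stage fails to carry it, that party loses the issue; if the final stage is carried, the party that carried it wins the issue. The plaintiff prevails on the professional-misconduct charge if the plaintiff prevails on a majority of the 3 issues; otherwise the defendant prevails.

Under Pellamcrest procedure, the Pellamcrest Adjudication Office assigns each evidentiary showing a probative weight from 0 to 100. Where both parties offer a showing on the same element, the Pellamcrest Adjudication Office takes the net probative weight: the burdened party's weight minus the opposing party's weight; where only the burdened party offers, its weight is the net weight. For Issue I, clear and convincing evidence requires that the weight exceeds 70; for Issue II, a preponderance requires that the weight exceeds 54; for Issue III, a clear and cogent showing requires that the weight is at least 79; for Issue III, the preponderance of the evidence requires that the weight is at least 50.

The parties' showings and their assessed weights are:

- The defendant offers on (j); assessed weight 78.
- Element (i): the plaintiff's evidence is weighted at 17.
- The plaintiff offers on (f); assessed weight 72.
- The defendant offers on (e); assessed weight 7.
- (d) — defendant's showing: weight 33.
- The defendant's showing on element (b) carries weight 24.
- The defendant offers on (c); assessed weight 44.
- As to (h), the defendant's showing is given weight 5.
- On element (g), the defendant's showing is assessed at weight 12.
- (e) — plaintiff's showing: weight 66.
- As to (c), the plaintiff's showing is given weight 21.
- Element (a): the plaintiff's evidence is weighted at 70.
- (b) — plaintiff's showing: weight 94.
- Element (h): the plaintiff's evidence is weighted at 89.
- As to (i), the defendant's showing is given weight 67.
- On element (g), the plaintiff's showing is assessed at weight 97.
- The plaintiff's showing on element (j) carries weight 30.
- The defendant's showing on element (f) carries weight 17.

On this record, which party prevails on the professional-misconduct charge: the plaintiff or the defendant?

— Issue I —
Stage I.1 — burden on plaintiff; standard: clear and convincing evidence (weight exceeds 70).
    (a): 70 ≤ 70 [not met]
    (b): 94 − 24 = 70 ≤ 70 [not met]
  Stage I.1 not carried; the plaintiff fails its burden.
The defendant prevails on this issue.
— Issue II —
Stage II.1 — burden on plaintiff; standard: a preponderance (weight exceeds 54).
    (e): 66 − 7 = 59 > 54 [met]
  Stage II.1 carried; the burden remains with the plaintiff.
Stage II.2 — burden on plaintiff; standard: a preponderance (weight exceeds 54).
    (f): 72 − 17 = 55 > 54 [met]
  The plaintiff carries the last stage.
Every stage carried; the plaintiff prevails on this issue.
— Issue III —
Stage III.1 — burden on plaintiff; standard: a clear and cogent showing (weight is at least 79).
    (g): 97 − 12 = 85 ≥ 79 [met]
  All elements met. The plaintiff retains the burden for Stage III.2.
Stage III.2 — burden on plaintiff; standard: a clear and cogent showing (weight is at least 79).
    (h): 89 − 5 = 84 ≥ 79 [met]
  The plaintiff carries Stage III.2; the defendant now bears the burden.
Stage III.3 — burden on defendant; standard: the preponderance of the evidence (weight is at least 50).
    (i): 67 − 17 = 50 ≥ 50 [met]
    (j): 78 − 30 = 48 < 50 [not met]
  Not every element is met, so the defendant fails to carry Stage III.3.
So the plaintiff prevails on this issue.
Per-issue: Issue I → defendant; Issue II → plaintiff; Issue III → plaintiff. The plaintiff must prevail on a majority of issues; overall, the plaintiff prevails.

plaintiff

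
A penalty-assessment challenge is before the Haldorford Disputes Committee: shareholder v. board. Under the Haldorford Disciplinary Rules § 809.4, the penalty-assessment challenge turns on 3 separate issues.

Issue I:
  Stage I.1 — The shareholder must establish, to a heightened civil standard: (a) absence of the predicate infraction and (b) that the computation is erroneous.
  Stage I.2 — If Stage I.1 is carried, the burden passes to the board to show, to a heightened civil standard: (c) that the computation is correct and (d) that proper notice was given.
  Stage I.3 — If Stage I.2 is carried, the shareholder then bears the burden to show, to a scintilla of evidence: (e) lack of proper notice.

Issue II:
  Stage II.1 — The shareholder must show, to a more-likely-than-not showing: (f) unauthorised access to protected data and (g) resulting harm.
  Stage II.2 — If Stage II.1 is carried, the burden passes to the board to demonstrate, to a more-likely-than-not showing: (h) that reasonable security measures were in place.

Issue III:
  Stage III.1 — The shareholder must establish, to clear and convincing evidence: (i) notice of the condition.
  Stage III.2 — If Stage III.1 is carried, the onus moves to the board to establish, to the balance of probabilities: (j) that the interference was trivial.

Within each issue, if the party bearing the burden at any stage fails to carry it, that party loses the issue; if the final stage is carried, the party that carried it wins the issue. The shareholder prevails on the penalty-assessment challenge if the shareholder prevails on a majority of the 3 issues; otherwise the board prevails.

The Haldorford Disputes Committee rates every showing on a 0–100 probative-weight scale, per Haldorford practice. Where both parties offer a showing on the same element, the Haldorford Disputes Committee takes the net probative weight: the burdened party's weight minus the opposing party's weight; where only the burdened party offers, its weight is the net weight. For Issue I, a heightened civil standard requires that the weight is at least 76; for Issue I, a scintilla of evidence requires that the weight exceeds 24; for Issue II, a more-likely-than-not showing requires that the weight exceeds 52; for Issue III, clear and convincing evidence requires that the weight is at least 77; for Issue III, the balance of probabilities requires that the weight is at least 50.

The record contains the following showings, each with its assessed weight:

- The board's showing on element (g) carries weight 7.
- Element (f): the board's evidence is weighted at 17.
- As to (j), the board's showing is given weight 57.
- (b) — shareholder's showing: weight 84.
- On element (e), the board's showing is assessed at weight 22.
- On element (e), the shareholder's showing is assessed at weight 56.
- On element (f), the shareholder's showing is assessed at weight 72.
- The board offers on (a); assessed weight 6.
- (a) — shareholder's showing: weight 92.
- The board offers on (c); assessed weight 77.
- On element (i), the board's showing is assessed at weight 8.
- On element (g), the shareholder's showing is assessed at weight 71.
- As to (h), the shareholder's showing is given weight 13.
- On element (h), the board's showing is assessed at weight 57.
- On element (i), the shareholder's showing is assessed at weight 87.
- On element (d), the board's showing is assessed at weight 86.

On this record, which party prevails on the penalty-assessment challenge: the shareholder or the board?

— Issue I —
Stage I.1 (shareholder, a heightened civil standard, weight is at least 76): (a) net 92−6=86 ≥ 76 — meets; (b) 84 ≥ 76 — meets.
  Stage I.1 carried; the burden shifts to the board.
Stage I.2 (board, a heightened civil standard, weight is at least 76): (c) 77 ≥ 76 — meets; (d) 86 ≥ 76 — meets.
  The board carries Stage I.2; the shareholder now bears the burden.
Stage I.3 (shareholder, a scintilla of evidence, weight exceeds 24): (e) net 56−22=34 > 24 — meets.
  Stage I.3 carried; the final stage is satisfied.
With every stage satisfied, the shareholder prevails on this issue.
— Issue II —
Stage II.1 (shareholder, a more-likely-than-not showing, weight exceeds 52): (f) net 72−17=55 > 52 — meets; (g) net 71−7=64 > 52 — meets.
  Stage II.1 carried; the burden shifts to the board.
Stage II.2 (board, a more-likely-than-not showing, weight exceeds 52): (h) net 57−13=44 ≤ 52 — fails.
  Stage II.2 not carried; the board fails its burden.
So the shareholder prevails on this issue.
— Issue III —
Stage III.1 — burden on shareholder; standard: clear and convincing evidence (weight is at least 77).
    (i): 87 − 8 = 79 ≥ 77 [met]
  All elements met. The burden passes to the board.
Stage III.2 — burden on board; standard: the balance of probabilities (weight is at least 50).
    (j): 57 ≥ 50 [met]
  All elements met at the final stage.
Every stage carried; the board prevails on this issue.
Per-issue: Issue I → shareholder; Issue II → shareholder; Issue III → board. The shareholder must prevail on a majority of issues; overall, the shareholder prevails.

shareholder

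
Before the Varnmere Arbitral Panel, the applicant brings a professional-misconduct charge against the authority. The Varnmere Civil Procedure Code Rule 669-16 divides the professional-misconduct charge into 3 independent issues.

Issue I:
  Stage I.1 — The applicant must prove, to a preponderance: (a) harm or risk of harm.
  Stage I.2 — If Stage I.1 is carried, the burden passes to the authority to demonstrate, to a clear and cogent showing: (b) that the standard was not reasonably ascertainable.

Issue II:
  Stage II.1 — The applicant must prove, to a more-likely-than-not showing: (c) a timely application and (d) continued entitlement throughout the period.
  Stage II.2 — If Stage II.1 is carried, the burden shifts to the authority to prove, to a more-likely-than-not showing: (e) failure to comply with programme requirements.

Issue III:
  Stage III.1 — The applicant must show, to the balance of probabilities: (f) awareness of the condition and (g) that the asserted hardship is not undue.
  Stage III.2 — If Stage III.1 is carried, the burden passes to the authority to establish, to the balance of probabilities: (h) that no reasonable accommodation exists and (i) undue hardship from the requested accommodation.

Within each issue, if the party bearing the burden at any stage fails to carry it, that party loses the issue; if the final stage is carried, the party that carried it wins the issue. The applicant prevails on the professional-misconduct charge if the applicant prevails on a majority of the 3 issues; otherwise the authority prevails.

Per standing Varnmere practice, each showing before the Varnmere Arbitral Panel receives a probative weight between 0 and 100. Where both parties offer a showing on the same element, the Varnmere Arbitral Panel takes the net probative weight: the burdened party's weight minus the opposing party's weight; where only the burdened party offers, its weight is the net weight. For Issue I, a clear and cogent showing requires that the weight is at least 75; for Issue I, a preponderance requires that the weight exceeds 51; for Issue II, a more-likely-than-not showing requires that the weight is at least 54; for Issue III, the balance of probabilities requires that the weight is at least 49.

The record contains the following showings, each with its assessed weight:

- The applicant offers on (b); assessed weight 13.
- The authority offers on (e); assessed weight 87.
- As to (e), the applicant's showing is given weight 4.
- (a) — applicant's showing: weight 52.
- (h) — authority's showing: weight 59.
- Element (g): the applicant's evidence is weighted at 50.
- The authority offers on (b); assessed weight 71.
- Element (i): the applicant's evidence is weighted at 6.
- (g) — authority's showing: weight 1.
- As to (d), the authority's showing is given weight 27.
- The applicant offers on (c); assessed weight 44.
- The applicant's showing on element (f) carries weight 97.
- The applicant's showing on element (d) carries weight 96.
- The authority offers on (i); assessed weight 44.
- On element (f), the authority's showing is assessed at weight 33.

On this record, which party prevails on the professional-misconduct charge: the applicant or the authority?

applicant

— Issue I —
Stage I.1 (applicant, a preponderance, weight exceeds 51): (a) 52 > 51 — meets.
  All elements met. The burden passes to the authority.
Stage I.2 (authority, a clear and cogent showing, weight is at least 75): (b) net 71−13=58 < 75 — fails.
  Not every element is met, so the authority fails to carry Stage I.2.
The analysis ends at Stage I.2; the applicant prevails on this issue.
— Issue II —
Stage II.1 — burden on applicant; standard: a more-likely-than-not showing (weight is at least 54).
    (c): 44 < 54 [not met]
    (d): 96 − 27 = 69 ≥ 54 [met]
  Not every element is met, so the applicant fails to carry Stage II.1.
The authority prevails on this issue.
— Issue III —
At Stage III.1 the applicant must meet the balance of probabilities (weight is at least 49): on (f) the weight is 97 less the opposing 33 gives net 64, ≥ 49, so (f) meets the standard; on (g) the weight is 50 less the opposing 1 gives net 49, ≥ 49, so (g) meets the standard.
  Stage III.1 carried; the burden shifts to the authority.
At Stage III.2 the authority must meet the balance of probabilities (weight is at least 49): on (h) the weight is 59, which does reach 49, so (h) meets the standard; on (i) the weight is 44 less the opposing 6 gives net 38, which does not reach 49, so (i) does not meet the standard.
  Not every element is met, so the authority fails to carry Stage III.2.
The applicant prevails on this issue.
Per-issue: Issue I → applicant; Issue II → authority; Issue III → applicant. The applicant must prevail on a majority of issues; overall, the applicant prevails.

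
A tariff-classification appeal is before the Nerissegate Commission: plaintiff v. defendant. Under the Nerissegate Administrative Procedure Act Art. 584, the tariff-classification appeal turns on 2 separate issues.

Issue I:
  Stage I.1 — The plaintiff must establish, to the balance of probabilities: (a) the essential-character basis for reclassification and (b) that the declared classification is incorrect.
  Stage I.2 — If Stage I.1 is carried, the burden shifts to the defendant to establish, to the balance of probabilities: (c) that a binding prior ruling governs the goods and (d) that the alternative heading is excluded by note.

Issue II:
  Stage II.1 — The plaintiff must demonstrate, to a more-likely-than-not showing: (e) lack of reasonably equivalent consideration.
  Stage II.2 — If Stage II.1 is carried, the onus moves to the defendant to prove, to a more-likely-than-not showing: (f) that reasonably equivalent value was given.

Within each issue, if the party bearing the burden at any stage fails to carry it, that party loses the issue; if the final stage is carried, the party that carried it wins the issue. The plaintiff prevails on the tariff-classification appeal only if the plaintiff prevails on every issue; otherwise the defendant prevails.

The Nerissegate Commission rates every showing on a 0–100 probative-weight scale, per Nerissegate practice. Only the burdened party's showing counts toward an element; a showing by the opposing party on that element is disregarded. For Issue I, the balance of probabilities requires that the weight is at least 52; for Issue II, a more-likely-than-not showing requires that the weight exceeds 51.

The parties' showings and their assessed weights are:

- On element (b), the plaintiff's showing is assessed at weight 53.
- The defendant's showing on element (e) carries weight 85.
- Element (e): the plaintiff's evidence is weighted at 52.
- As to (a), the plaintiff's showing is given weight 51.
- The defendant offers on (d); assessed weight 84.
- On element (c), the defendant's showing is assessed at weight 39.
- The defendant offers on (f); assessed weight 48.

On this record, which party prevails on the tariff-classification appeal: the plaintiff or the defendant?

— Issue I —
At Stage I.1 the plaintiff must meet the balance of probabilities (weight is at least 52): on (a) the weight is 51, which does not reach 52, so (a) does not meet the standard; on (b) the weight is 53, which does reach 52, so (b) meets the standard.
  Stage I.1 not carried; the plaintiff fails its burden.
So the defendant prevails on this issue.
— Issue II —
Stage II.1 (plaintiff, a more-likely-than-not showing, weight exceeds 51): (e) 52 (defendant's 85 disregarded) > 51 — meets.
  The plaintiff carries Stage II.1; the defendant now bears the burden.
Stage II.2 (defendant, a more-likely-than-not showing, weight exceeds 51): (f) 48 ≤ 51 — fails.
  The defendant does not carry Stage II.2.
The analysis ends at Stage II.2; the plaintiff prevails on this issue.
Per-issue: Issue I → defendant; Issue II → plaintiff. The plaintiff must prevail on every issue; overall, the defendant prevails.

defendant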